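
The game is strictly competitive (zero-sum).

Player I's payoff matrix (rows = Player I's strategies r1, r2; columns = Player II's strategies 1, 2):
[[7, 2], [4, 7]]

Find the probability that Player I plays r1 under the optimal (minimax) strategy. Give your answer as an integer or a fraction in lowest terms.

3/8

Row minima are 2 and 4, so Player I's maximin is 4; column maxima are 7 and 7, so Player II's minimax is 7. These differ, so the equilibrium is in mixed strategies.
Let Player I play r1 with probability p. Player II is indifferent when 7p + 4(1−p) = 2p + 7(1−p), giving p = 3/8.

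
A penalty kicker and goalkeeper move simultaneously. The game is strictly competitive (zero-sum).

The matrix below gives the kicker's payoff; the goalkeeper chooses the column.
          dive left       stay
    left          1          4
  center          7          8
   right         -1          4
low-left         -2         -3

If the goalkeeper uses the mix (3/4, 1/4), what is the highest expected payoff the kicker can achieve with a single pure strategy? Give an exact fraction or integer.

29/4

left: (1)·(3/4) + (4)·(1/4) = 7/4.
center: (7)·(3/4) + (8)·(1/4) = 29/4.
right: (-1)·(3/4) + (4)·(1/4) = 1/4.
low-left: (-2)·(3/4) + (-3)·(1/4) = -9/4.
The best pure response is center with expected payoff 29/4.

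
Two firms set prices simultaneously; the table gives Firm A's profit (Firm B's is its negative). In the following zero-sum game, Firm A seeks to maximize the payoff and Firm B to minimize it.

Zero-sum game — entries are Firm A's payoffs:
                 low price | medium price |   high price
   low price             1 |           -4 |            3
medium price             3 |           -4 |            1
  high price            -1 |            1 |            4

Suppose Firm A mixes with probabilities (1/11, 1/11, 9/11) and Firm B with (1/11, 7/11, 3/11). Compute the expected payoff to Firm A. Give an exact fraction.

122/121

Against (1/11, 7/11, 3/11), each row's expected payoff is low price: -18/11; medium price: -2; high price: 18/11.
Taking the (1/11, 1/11, 9/11)-weighted average: (1/11)·(-18/11) + (1/11)·(-2) + (9/11)·(18/11) = 122/121.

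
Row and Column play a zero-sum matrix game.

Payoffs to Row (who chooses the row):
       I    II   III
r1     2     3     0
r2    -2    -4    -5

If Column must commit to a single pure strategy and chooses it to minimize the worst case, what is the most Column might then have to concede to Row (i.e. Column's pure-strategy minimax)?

0

The worst case (largest entry) in each column is I: 2, II: 3, III: 0.
The best (smallest) of these is 0.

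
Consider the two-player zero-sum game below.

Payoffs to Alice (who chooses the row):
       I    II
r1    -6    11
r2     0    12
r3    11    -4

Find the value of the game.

Row r1 is strictly dominated by row r2, so Alice never plays it.
The remaining 2×2 game on (r2, r3) × (I, II) has no saddle point. Let Alice play r2 with probability p; indifference gives 11(1−p) = 12p − 4(1−p), so p = 5/9.
Similarly Bob's optimal q on I is 16/27, and the value is 0·(16/27) + (12)·(11/27) = 44/9.

44/9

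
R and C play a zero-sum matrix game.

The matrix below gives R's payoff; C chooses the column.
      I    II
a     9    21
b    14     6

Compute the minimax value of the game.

12

Row minima are 9 and 6, so R's maximin is 9; column maxima are 14 and 21, so C's minimax is 14. These differ, so the equilibrium is in mixed strategies.
Let R play a with probability p. C is indifferent when 9p + 14(1−p) = 21p + 6(1−p), giving p = 2/5.
Let C play I with probability q. R is indifferent when 9q + 21(1−q) = 14q + 6(1−q), giving q = 3/4.
The value is 9·(3/4) + (21)·(1/4) = 12.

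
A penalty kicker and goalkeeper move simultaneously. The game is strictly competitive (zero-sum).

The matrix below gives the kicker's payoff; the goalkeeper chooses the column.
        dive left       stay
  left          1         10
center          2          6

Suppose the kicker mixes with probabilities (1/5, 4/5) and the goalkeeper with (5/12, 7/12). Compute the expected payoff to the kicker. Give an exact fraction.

Against (5/12, 7/12), each row's expected payoff is left: 25/4; center: 13/3.
Taking the (1/5, 4/5)-weighted average: (1/5)·(25/4) + (4/5)·(13/3) = 283/60.

283/60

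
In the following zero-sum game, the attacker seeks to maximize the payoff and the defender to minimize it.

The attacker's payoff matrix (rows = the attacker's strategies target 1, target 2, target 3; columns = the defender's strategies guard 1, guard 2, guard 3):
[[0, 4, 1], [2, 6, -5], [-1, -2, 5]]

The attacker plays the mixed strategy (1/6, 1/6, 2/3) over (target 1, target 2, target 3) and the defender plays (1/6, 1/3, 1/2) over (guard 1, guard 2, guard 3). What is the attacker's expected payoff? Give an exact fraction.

Against (1/6, 1/3, 1/2), each row's expected payoff is target 1: 11/6; target 2: -1/6; target 3: 5/3.
Taking the (1/6, 1/6, 2/3)-weighted average: (1/6)·(11/6) + (1/6)·(-1/6) + (2/3)·(5/3) = 25/18.

25/18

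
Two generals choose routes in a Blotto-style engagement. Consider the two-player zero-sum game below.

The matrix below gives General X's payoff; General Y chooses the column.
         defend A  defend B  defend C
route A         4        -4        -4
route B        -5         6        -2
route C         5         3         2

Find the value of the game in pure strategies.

Row minima: -4, -5, 2 → General X's maximin is 2.
Column maxima: 5, 6, 2 → General Y's minimax is 2.
They coincide at (route C, defend C), so the value is 2.

2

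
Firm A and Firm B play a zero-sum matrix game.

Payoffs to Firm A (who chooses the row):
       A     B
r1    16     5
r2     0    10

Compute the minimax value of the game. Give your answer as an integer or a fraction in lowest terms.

160/21

Row minima are 5 and 0, so Firm A's maximin is 5; column maxima are 16 and 10, so Firm B's minimax is 10. These differ, so the equilibrium is in mixed strategies.
Let Firm A play r1 with probability p. Firm B is indifferent when 16p = 5p + 10(1−p), giving p = 10/21.
Let Firm B play A with probability q. Firm A is indifferent when 16q + 5(1−q) = 10(1−q), giving q = 5/21.
The value is 16·(5/21) + (5)·(16/21) = 160/21.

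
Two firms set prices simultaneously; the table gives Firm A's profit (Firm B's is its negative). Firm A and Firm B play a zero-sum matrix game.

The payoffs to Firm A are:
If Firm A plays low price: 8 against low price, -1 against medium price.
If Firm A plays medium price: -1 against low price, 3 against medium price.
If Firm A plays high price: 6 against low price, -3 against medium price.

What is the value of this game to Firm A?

Row high price is strictly dominated by row low price, so Firm A never plays it.
The remaining 2×2 game on (low price, medium price) × (low price, medium price) has no saddle point. Let Firm A play low price with probability p; indifference gives 8p − (1−p) = −p + 3(1−p), so p = 4/13.
Similarly Firm B's optimal q on low price is 4/13, and the value is 8·(4/13) + (-1)·(9/13) = 23/13.

23/13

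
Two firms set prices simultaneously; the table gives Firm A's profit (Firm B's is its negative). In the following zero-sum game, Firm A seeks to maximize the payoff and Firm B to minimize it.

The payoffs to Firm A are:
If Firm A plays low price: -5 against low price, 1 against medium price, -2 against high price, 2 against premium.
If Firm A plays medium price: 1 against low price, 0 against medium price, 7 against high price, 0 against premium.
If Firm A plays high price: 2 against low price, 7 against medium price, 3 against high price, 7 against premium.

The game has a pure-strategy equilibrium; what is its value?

Row minima: -5, 0, 2 → Firm A's maximin is 2.
Column maxima: 2, 7, 7, 7 → Firm B's minimax is 2.
They coincide at (high price, low price), so the value is 2.

2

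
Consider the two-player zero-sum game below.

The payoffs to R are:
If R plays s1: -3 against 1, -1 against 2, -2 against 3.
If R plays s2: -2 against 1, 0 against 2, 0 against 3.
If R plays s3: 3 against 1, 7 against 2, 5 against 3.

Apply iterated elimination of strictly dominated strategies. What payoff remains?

Row s2 is strictly dominated by row s3 (3>-2, 7>0, 5>0); eliminate s2.
Column 2 is strictly dominated by 1 for C (-3<-1, 3<7); eliminate 2.
Column 3 is strictly dominated by 1 for C (-3<-2, 3<5); eliminate 3.
Row s1 is strictly dominated by row s3 (3>-3); eliminate s1.
Only (s3, 1) remains, with payoff 3.

3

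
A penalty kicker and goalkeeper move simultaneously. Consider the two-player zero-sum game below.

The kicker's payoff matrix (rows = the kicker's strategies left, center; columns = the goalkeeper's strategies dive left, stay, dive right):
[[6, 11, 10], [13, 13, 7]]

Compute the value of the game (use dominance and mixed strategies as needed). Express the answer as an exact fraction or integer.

Column stay is strictly dominated by dive right for the goalkeeper (it gives the kicker more in every row).
The remaining 2×2 game on (left, center) × (dive left, dive right) has no saddle point. Let the kicker play left with probability p; indifference gives 6p + 13(1−p) = 10p + 7(1−p), so p = 3/5.
Similarly the goalkeeper's optimal q on dive left is 3/10, and the value is 6·(3/10) + (10)·(7/10) = 44/5.

44/5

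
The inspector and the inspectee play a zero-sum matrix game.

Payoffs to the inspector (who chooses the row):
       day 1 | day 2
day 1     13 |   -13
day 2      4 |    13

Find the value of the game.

Row minima are -13 and 4, so the inspector's maximin is 4; column maxima are 13 and 13, so the inspectee's minimax is 13. These differ, so the equilibrium is in mixed strategies.
Let the inspector play day 1 with probability p. The inspectee is indifferent when 13p + 4(1−p) = −13p + 13(1−p), giving p = 9/35.
Let the inspectee play day 1 with probability q. The inspector is indifferent when 13q − 13(1−q) = 4q + 13(1−q), giving q = 26/35.
The value is 13·(26/35) + (-13)·(9/35) = 221/35.

221/35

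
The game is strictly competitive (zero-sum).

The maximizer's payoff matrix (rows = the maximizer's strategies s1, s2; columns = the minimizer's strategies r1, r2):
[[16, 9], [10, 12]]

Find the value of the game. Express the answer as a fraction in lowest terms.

34/3

Row minima are 9 and 10, so the maximizer's maximin is 10; column maxima are 16 and 12, so the minimizer's minimax is 12. These differ, so the equilibrium is in mixed strategies.
Let the maximizer play s1 with probability p. The minimizer is indifferent when 16p + 10(1−p) = 9p + 12(1−p), giving p = 2/9.
Let the minimizer play r1 with probability q. The maximizer is indifferent when 16q + 9(1−q) = 10q + 12(1−q), giving q = 1/3.
The value is 16·(1/3) + (9)·(2/3) = 34/3.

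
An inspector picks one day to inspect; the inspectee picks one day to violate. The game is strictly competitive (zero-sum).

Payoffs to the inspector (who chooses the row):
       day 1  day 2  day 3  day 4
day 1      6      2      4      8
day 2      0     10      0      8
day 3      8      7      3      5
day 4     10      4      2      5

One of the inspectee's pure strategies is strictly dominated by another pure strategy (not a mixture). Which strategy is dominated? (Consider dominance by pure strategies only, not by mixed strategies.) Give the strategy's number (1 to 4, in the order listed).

4

The inspectee prefers columns that give the inspector less. Compare day 4 with day 3: 4 < 8, 0 < 8, 3 < 5, 2 < 5.
So day 3 strictly dominates day 4 for the inspectee; day 4 is strictly dominated.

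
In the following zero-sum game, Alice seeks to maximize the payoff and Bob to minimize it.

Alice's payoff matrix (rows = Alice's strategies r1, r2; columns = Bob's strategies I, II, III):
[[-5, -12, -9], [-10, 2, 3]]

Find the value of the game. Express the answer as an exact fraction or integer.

-130/19

Column III is strictly dominated by II for Bob (it gives Alice more in every row).
The remaining 2×2 game on (r1, r2) × (I, II) has no saddle point. Let Alice play r1 with probability p; indifference gives −5p − 10(1−p) = −12p + 2(1−p), so p = 12/19.
Similarly Bob's optimal q on I is 14/19, and the value is -5·(14/19) + (-12)·(5/19) = -130/19.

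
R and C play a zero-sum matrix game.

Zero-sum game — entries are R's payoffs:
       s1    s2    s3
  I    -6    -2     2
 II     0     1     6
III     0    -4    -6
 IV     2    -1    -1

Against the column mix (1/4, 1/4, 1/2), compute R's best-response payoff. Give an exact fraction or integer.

I: (-6)·(1/4) + (-2)·(1/4) + (2)·(1/2) = -1.
II: (0)·(1/4) + (1)·(1/4) + (6)·(1/2) = 13/4.
III: (0)·(1/4) + (-4)·(1/4) + (-6)·(1/2) = -4.
IV: (2)·(1/4) + (-1)·(1/4) + (-1)·(1/2) = -1/4.
The best pure response is II with expected payoff 13/4.

13/4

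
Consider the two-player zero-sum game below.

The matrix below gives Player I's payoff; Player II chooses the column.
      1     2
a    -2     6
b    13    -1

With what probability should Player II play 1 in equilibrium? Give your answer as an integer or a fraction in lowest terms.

Row minima are -2 and -1, so Player I's maximin is -1; column maxima are 13 and 6, so Player II's minimax is 6. These differ, so the equilibrium is in mixed strategies.
Let Player II play 1 with probability q. Player I is indifferent when −2q + 6(1−q) = 13q − (1−q), giving q = 7/22.

7/22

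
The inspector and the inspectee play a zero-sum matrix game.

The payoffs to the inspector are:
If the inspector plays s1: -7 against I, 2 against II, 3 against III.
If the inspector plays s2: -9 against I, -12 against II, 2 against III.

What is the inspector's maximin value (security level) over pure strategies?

The worst-case payoff for each row is s1: -7, s2: -12.
The best of these is -7.

-7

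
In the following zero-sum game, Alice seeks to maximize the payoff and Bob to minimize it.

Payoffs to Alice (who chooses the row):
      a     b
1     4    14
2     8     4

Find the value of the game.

Row minima are 4 and 4, so Alice's maximin is 4; column maxima are 8 and 14, so Bob's minimax is 8. These differ, so the equilibrium is in mixed strategies.
Let Alice play 1 with probability p. Bob is indifferent when 4p + 8(1−p) = 14p + 4(1−p), giving p = 2/7.
Let Bob play a with probability q. Alice is indifferent when 4q + 14(1−q) = 8q + 4(1−q), giving q = 5/7.
The value is 4·(5/7) + (14)·(2/7) = 48/7.

48/7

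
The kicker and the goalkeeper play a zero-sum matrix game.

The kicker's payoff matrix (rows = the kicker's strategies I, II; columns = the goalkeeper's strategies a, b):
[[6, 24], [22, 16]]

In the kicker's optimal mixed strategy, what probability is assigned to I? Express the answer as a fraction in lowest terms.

1/4

Row minima are 6 and 16, so the kicker's maximin is 16; column maxima are 22 and 24, so the goalkeeper's minimax is 22. These differ, so the equilibrium is in mixed strategies.
Let the kicker play I with probability p. The goalkeeper is indifferent when 6p + 22(1−p) = 24p + 16(1−p), giving p = 1/4.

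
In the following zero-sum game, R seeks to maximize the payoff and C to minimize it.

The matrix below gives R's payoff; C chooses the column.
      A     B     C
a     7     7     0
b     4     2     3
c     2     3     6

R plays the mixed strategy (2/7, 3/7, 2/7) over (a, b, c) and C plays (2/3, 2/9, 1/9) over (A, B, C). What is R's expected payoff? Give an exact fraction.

Against (2/3, 2/9, 1/9), each row's expected payoff is a: 56/9; b: 31/9; c: 8/3.
Taking the (2/7, 3/7, 2/7)-weighted average: (2/7)·(56/9) + (3/7)·(31/9) + (2/7)·(8/3) = 253/63.

253/63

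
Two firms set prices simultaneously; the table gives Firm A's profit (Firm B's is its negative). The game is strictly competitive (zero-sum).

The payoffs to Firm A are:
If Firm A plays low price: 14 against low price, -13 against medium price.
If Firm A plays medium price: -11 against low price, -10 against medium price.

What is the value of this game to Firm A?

Row minima are -13 and -11, so Firm A's maximin is -11; column maxima are 14 and -10, so Firm B's minimax is -10. These differ, so the equilibrium is in mixed strategies.
Let Firm A play low price with probability p. Firm B is indifferent when 14p − 11(1−p) = −13p − 10(1−p), giving p = 1/28.
Let Firm B play low price with probability q. Firm A is indifferent when 14q − 13(1−q) = −11q − 10(1−q), giving q = 3/28.
The value is 14·(3/28) + (-13)·(25/28) = -283/28.

-283/28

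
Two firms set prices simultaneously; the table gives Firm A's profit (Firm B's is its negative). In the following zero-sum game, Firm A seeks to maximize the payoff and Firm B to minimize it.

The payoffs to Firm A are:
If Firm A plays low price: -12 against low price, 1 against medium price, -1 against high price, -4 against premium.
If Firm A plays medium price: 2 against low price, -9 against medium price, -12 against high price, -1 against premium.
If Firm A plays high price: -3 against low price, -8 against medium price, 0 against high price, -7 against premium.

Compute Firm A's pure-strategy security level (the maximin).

-8

The worst-case payoff for each row is low price: -12, medium price: -12, high price: -8.
The best of these is -8.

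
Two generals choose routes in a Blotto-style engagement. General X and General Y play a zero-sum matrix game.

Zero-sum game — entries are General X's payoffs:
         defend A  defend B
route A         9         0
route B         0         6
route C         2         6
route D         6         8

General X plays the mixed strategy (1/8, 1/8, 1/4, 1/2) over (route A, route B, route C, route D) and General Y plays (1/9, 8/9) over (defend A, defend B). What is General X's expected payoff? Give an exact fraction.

Against (1/9, 8/9), each row's expected payoff is route A: 1; route B: 16/3; route C: 50/9; route D: 70/9.
Taking the (1/8, 1/8, 1/4, 1/2)-weighted average: (1/8)·(1) + (1/8)·(16/3) + (1/4)·(50/9) + (1/2)·(70/9) = 437/72.

437/72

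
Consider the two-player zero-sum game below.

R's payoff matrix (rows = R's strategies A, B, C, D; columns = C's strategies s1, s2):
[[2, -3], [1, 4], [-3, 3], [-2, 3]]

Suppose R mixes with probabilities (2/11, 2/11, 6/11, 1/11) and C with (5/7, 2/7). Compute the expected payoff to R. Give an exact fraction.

Against (5/7, 2/7), each row's expected payoff is A: 4/7; B: 13/7; C: -9/7; D: -4/7.
Taking the (2/11, 2/11, 6/11, 1/11)-weighted average: (2/11)·(4/7) + (2/11)·(13/7) + (6/11)·(-9/7) + (1/11)·(-4/7) = -24/77.

-24/77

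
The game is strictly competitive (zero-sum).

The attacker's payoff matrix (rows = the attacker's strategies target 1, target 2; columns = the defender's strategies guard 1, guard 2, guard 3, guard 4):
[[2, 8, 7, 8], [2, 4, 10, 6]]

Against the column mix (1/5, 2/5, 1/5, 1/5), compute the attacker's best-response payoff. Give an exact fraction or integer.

target 1: (2)·(1/5) + (8)·(2/5) + (7)·(1/5) + (8)·(1/5) = 33/5.
target 2: (2)·(1/5) + (4)·(2/5) + (10)·(1/5) + (6)·(1/5) = 26/5.
The best pure response is target 1 with expected payoff 33/5.

33/5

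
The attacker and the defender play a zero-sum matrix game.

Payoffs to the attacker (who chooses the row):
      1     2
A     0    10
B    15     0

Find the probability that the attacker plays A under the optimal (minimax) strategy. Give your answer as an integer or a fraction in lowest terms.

3/5

Row minima are 0 and 0, so the attacker's maximin is 0; column maxima are 15 and 10, so the defender's minimax is 10. These differ, so the equilibrium is in mixed strategies.
Let the attacker play A with probability p. The defender is indifferent when 15(1−p) = 10p, giving p = 3/5.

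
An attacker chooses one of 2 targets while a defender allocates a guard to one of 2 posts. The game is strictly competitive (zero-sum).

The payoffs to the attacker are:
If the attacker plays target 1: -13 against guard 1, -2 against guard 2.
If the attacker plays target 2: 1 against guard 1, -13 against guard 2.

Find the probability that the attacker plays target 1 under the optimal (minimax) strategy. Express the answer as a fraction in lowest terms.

Row minima are -13 and -13, so the attacker's maximin is -13; column maxima are 1 and -2, so the defender's minimax is -2. These differ, so the equilibrium is in mixed strategies.
Let the attacker play target 1 with probability p. The defender is indifferent when −13p + (1−p) = −2p − 13(1−p), giving p = 14/25.

14/25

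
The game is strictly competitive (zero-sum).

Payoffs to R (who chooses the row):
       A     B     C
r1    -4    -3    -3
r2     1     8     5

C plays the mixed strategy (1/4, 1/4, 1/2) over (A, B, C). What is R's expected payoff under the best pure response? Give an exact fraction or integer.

r1: (-4)·(1/4) + (-3)·(1/4) + (-3)·(1/2) = -13/4.
r2: (1)·(1/4) + (8)·(1/4) + (5)·(1/2) = 19/4.
The best pure response is r2 with expected payoff 19/4.

19/4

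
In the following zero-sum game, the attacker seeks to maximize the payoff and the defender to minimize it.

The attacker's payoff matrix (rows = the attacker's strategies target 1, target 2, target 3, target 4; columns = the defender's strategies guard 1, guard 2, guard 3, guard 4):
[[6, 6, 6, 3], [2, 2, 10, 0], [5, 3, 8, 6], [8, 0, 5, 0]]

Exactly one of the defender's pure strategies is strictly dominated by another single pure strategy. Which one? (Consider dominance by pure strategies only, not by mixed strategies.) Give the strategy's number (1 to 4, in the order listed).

The defender prefers columns that give the attacker less. Compare guard 3 with guard 4: 3 < 6, 0 < 10, 6 < 8, 0 < 5.
So guard 4 strictly dominates guard 3 for the defender; guard 3 is strictly dominated.

3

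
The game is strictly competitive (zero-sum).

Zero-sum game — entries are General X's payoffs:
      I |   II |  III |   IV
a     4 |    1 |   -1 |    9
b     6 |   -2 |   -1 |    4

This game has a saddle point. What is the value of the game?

-1

Row minima: -1, -2 → General X's maximin is -1.
Column maxima: 6, 1, -1, 9 → General Y's minimax is -1.
They coincide at (a, III), so the value is -1.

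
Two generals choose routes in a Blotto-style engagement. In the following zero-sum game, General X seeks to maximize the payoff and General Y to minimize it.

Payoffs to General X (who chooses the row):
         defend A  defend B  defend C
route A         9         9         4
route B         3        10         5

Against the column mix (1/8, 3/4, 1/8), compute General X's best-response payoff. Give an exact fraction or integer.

17/2

route A: (9)·(1/8) + (9)·(3/4) + (4)·(1/8) = 67/8.
route B: (3)·(1/8) + (10)·(3/4) + (5)·(1/8) = 17/2.
The best pure response is route B with expected payoff 17/2.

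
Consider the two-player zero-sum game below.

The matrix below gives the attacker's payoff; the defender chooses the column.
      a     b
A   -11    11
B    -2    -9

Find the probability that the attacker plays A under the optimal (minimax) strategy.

7/29

Row minima are -11 and -9, so the attacker's maximin is -9; column maxima are -2 and 11, so the defender's minimax is -2. These differ, so the equilibrium is in mixed strategies.
Let the attacker play A with probability p. The defender is indifferent when −11p − 2(1−p) = 11p − 9(1−p), giving p = 7/29.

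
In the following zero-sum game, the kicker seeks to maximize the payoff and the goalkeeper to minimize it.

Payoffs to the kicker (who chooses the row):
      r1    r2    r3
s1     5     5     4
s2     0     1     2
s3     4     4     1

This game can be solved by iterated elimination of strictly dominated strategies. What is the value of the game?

4

Row s3 is strictly dominated by row s1 (5>4, 5>4, 4>1); eliminate s3.
Row s2 is strictly dominated by row s1 (5>0, 5>1, 4>2); eliminate s2.
Column r1 is strictly dominated by r3 for the goalkeeper (4<5); eliminate r1.
Column r2 is strictly dominated by r3 for the goalkeeper (4<5); eliminate r2.
Only (s1, r3) remains, with payoff 4.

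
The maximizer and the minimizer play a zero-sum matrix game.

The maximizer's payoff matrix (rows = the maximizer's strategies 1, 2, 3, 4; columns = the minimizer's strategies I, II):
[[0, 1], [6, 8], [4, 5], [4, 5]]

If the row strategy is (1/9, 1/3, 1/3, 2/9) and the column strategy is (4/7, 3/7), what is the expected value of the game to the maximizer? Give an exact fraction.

302/63

Against (4/7, 3/7), each row's expected payoff is 1: 3/7; 2: 48/7; 3: 31/7; 4: 31/7.
Taking the (1/9, 1/3, 1/3, 2/9)-weighted average: (1/9)·(3/7) + (1/3)·(48/7) + (1/3)·(31/7) + (2/9)·(31/7) = 302/63.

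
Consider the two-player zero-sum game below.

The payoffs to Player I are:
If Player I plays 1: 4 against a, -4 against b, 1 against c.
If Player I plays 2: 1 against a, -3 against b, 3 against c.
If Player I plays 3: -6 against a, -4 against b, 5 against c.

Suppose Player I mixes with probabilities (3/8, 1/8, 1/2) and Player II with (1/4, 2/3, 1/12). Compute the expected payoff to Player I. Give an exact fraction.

-85/32

Against (1/4, 2/3, 1/12), each row's expected payoff is 1: -19/12; 2: -3/2; 3: -15/4.
Taking the (3/8, 1/8, 1/2)-weighted average: (3/8)·(-19/12) + (1/8)·(-3/2) + (1/2)·(-15/4) = -85/32.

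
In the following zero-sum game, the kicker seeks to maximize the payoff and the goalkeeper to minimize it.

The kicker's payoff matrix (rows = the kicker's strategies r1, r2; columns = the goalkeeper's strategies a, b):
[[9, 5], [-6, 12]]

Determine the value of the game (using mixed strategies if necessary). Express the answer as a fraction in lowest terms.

69/11

Row minima are 5 and -6, so the kicker's maximin is 5; column maxima are 9 and 12, so the goalkeeper's minimax is 9. These differ, so the equilibrium is in mixed strategies.
Let the kicker play r1 with probability p. The goalkeeper is indifferent when 9p − 6(1−p) = 5p + 12(1−p), giving p = 9/11.
Let the goalkeeper play a with probability q. The kicker is indifferent when 9q + 5(1−q) = −6q + 12(1−q), giving q = 7/22.
The value is 9·(7/22) + (5)·(15/22) = 69/11.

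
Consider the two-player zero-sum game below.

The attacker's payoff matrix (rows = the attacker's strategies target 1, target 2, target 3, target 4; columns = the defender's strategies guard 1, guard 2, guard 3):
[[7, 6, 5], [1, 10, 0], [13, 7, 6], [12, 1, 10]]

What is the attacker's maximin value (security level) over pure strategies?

The worst-case payoff for each row is target 1: 5, target 2: 0, target 3: 6, target 4: 1.
The best of these is 6.

6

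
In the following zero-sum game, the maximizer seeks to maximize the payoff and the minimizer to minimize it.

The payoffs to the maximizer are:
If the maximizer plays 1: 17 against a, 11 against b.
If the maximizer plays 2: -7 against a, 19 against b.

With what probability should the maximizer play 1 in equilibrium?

13/16

Row minima are 11 and -7, so the maximizer's maximin is 11; column maxima are 17 and 19, so the minimizer's minimax is 17. These differ, so the equilibrium is in mixed strategies.
Let the maximizer play 1 with probability p. The minimizer is indifferent when 17p − 7(1−p) = 11p + 19(1−p), giving p = 13/16.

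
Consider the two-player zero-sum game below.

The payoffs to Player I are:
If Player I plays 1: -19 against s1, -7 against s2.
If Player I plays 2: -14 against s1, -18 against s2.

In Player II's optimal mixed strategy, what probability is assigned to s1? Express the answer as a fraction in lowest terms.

11/16

Row minima are -19 and -18, so Player I's maximin is -18; column maxima are -14 and -7, so Player II's minimax is -14. These differ, so the equilibrium is in mixed strategies.
Let Player II play s1 with probability q. Player I is indifferent when −19q − 7(1−q) = −14q − 18(1−q), giving q = 11/16.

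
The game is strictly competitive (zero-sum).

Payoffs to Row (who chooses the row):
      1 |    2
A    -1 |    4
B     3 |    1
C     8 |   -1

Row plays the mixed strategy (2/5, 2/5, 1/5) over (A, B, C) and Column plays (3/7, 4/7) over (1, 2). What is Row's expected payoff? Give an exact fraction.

72/35

Against (3/7, 4/7), each row's expected payoff is A: 13/7; B: 13/7; C: 20/7.
Taking the (2/5, 2/5, 1/5)-weighted average: (2/5)·(13/7) + (2/5)·(13/7) + (1/5)·(20/7) = 72/35.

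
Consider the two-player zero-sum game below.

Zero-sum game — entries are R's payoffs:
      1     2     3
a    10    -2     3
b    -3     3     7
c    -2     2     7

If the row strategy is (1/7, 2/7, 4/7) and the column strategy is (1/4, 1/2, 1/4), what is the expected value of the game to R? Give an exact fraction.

Against (1/4, 1/2, 1/4), each row's expected payoff is a: 9/4; b: 5/2; c: 9/4.
Taking the (1/7, 2/7, 4/7)-weighted average: (1/7)·(9/4) + (2/7)·(5/2) + (4/7)·(9/4) = 65/28.

65/28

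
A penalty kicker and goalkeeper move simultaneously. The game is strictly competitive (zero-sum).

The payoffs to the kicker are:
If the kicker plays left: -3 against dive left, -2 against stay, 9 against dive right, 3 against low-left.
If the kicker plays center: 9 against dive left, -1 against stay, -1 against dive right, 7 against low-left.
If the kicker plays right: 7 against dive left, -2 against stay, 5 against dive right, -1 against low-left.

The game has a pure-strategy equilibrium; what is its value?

Row minima: -3, -1, -2 → the kicker's maximin is -1.
Column maxima: 9, -1, 9, 7 → the goalkeeper's minimax is -1.
They coincide at (center, stay), so the value is -1.

-1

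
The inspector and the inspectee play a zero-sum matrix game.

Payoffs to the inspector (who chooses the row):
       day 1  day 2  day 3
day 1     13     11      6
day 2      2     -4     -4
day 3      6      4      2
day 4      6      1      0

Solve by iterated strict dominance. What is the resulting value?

6

Column day 1 is strictly dominated by day 2 for the inspectee (11<13, -4<2, 4<6, 1<6); eliminate day 1.
Row day 3 is strictly dominated by row day 1 (11>4, 6>2); eliminate day 3.
Row day 2 is strictly dominated by row day 1 (11>-4, 6>-4); eliminate day 2.
Row day 4 is strictly dominated by row day 1 (11>1, 6>0); eliminate day 4.
Column day 2 is strictly dominated by day 3 for the inspectee (6<11); eliminate day 2.
Only (day 1, day 3) remains, with payoff 6.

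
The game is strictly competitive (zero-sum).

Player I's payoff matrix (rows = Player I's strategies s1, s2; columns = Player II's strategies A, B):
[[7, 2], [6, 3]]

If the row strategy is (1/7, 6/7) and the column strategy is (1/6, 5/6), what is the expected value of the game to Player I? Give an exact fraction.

143/42

Against (1/6, 5/6), each row's expected payoff is s1: 17/6; s2: 7/2.
Taking the (1/7, 6/7)-weighted average: (1/7)·(17/6) + (6/7)·(7/2) = 143/42.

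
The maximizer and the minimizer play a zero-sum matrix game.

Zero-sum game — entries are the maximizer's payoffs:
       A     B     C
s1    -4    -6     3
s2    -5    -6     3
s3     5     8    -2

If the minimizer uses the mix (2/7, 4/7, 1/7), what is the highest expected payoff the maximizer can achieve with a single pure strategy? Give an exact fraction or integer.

s1: (-4)·(2/7) + (-6)·(4/7) + (3)·(1/7) = -29/7.
s2: (-5)·(2/7) + (-6)·(4/7) + (3)·(1/7) = -31/7.
s3: (5)·(2/7) + (8)·(4/7) + (-2)·(1/7) = 40/7.
The best pure response is s3 with expected payoff 40/7.

40/7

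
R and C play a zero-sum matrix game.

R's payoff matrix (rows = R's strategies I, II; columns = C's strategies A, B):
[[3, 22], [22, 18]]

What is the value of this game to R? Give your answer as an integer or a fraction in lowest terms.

Row minima are 3 and 18, so R's maximin is 18; column maxima are 22 and 22, so C's minimax is 22. These differ, so the equilibrium is in mixed strategies.
Let R play I with probability p. C is indifferent when 3p + 22(1−p) = 22p + 18(1−p), giving p = 4/23.
Let C play A with probability q. R is indifferent when 3q + 22(1−q) = 22q + 18(1−q), giving q = 4/23.
The value is 3·(4/23) + (22)·(19/23) = 430/23.

430/23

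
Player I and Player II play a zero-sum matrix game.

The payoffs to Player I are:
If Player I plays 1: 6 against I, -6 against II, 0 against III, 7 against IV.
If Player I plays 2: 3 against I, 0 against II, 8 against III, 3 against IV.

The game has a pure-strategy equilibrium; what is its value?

Row minima: -6, 0 → Player I's maximin is 0.
Column maxima: 6, 0, 8, 7 → Player II's minimax is 0.
They coincide at (2, II), so the value is 0.

0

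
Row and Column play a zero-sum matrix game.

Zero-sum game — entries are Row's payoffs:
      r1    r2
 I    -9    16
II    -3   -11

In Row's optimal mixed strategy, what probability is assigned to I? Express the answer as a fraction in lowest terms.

Row minima are -9 and -11, so Row's maximin is -9; column maxima are -3 and 16, so Column's minimax is -3. These differ, so the equilibrium is in mixed strategies.
Let Row play I with probability p. Column is indifferent when −9p − 3(1−p) = 16p − 11(1−p), giving p = 8/33.

8/33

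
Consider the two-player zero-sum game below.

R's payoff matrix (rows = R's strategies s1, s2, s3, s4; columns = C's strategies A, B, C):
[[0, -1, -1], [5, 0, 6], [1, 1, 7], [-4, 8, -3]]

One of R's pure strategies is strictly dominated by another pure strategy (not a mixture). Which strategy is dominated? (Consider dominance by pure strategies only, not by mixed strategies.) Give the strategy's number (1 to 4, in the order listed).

1

Compare s1 with s2: 5 > 0, 0 > -1, 6 > -1.
So s2 strictly dominates s1 for R; s1 is strictly dominated.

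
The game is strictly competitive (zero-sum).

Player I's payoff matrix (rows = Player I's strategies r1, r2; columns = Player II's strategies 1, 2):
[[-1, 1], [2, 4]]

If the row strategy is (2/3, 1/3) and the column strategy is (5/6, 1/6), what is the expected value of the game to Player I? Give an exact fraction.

1/3

Against (5/6, 1/6), each row's expected payoff is r1: -2/3; r2: 7/3.
Taking the (2/3, 1/3)-weighted average: (2/3)·(-2/3) + (1/3)·(7/3) = 1/3.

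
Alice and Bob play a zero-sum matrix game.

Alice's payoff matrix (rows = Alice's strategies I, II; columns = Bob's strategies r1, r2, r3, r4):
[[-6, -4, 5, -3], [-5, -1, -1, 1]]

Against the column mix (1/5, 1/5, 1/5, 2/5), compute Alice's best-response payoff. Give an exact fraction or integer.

-1

I: (-6)·(1/5) + (-4)·(1/5) + (5)·(1/5) + (-3)·(2/5) = -11/5.
II: (-5)·(1/5) + (-1)·(1/5) + (-1)·(1/5) + (1)·(2/5) = -1.
The best pure response is II with expected payoff -1.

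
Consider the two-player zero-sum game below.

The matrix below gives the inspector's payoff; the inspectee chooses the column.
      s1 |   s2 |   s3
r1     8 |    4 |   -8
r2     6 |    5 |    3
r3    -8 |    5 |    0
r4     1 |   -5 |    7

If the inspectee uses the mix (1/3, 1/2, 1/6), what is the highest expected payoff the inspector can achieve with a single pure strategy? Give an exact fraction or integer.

5

r1: (8)·(1/3) + (4)·(1/2) + (-8)·(1/6) = 10/3.
r2: (6)·(1/3) + (5)·(1/2) + (3)·(1/6) = 5.
r3: (-8)·(1/3) + (5)·(1/2) + (0)·(1/6) = -1/6.
r4: (1)·(1/3) + (-5)·(1/2) + (7)·(1/6) = -1.
The best pure response is r2 with expected payoff 5.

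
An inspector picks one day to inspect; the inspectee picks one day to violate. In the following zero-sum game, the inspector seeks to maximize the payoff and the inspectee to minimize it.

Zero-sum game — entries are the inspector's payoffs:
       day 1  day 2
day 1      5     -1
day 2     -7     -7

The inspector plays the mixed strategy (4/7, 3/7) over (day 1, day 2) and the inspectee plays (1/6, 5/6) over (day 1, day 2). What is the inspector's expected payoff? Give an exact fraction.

Against (1/6, 5/6), each row's expected payoff is day 1: 0; day 2: -7.
Taking the (4/7, 3/7)-weighted average: (4/7)·(0) + (3/7)·(-7) = -3.

-3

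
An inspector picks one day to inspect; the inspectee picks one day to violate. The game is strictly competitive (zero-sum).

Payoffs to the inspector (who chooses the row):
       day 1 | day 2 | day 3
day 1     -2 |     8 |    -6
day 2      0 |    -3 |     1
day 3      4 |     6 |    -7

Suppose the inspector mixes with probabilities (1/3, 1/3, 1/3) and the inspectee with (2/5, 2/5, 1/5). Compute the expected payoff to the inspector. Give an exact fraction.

14/15

Against (2/5, 2/5, 1/5), each row's expected payoff is day 1: 6/5; day 2: -1; day 3: 13/5.
Taking the (1/3, 1/3, 1/3)-weighted average: (1/3)·(6/5) + (1/3)·(-1) + (1/3)·(13/5) = 14/15.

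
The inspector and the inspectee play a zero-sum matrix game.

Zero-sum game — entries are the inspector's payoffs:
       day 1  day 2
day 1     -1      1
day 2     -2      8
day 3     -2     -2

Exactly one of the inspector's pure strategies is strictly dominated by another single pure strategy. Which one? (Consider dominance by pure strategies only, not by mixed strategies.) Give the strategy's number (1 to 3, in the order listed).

3

Compare day 3 with day 1: -1 > -2, 1 > -2.
So day 1 strictly dominates day 3 for the inspector; day 3 is strictly dominated.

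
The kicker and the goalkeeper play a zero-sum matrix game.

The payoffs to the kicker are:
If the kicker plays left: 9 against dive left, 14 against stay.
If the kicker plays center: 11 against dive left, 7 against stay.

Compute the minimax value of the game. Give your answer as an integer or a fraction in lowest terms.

Row minima are 9 and 7, so the kicker's maximin is 9; column maxima are 11 and 14, so the goalkeeper's minimax is 11. These differ, so the equilibrium is in mixed strategies.
Let the kicker play left with probability p. The goalkeeper is indifferent when 9p + 11(1−p) = 14p + 7(1−p), giving p = 4/9.
Let the goalkeeper play dive left with probability q. The kicker is indifferent when 9q + 14(1−q) = 11q + 7(1−q), giving q = 7/9.
The value is 9·(7/9) + (14)·(2/9) = 91/9.

91/9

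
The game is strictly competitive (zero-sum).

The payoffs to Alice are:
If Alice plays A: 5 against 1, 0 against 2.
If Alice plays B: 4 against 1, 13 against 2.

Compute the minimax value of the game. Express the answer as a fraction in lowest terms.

Row minima are 0 and 4, so Alice's maximin is 4; column maxima are 5 and 13, so Bob's minimax is 5. These differ, so the equilibrium is in mixed strategies.
Let Alice play A with probability p. Bob is indifferent when 5p + 4(1−p) = 13(1−p), giving p = 9/14.
Let Bob play 1 with probability q. Alice is indifferent when 5q = 4q + 13(1−q), giving q = 13/14.
The value is 5·(13/14) + (0)·(1/14) = 65/14.

65/14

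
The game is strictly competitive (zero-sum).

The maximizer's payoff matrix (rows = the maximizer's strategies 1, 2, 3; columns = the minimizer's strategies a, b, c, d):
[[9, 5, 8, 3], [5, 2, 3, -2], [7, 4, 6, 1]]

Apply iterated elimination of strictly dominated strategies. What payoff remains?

3

Row 2 is strictly dominated by row 1 (9>5, 5>2, 8>3, 3>-2); eliminate 2.
Column b is strictly dominated by d for the minimizer (3<5, 1<4); eliminate b.
Row 3 is strictly dominated by row 1 (9>7, 8>6, 3>1); eliminate 3.
Column c is strictly dominated by d for the minimizer (3<8); eliminate c.
Column a is strictly dominated by d for the minimizer (3<9); eliminate a.
Only (1, d) remains, with payoff 3.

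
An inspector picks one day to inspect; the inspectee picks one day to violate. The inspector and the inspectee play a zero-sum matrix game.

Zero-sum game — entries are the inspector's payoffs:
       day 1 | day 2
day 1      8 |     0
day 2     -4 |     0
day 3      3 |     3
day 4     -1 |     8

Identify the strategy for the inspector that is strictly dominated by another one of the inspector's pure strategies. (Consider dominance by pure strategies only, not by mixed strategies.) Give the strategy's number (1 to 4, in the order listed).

2

Compare day 2 with day 3: 3 > -4, 3 > 0.
So day 3 strictly dominates day 2 for the inspector; day 2 is strictly dominated.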